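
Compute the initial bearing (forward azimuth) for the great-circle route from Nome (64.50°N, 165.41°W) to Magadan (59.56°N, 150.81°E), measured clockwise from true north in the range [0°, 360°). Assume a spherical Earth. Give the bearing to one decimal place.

Δλ = 150.81 − -165.41 = 316.22°; wrapped into (−180°, 180°]: -43.78°.
θ = atan2( sin Δλ · cos φ₂ , cos φ₁ · sin φ₂ − sin φ₁ · cos φ₂ · cos Δλ )
  = atan2(-0.35054, 0.04101) = -83.327° → normalised to [0°, 360°): 276.673°.

276.7°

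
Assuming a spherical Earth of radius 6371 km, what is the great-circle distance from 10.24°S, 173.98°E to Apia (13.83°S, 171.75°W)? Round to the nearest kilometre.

1602 km

Δλ = -171.75 − 173.98 = -345.73°; wrapped into (−180°, 180°]: 14.27°.
Δφ = -13.83 − -10.24 = -3.59°.
a = sin²(Δφ/2) + cos φ₁ · cos φ₂ · sin²(Δλ/2) = 0.015723.
c = 2·atan2(√a, √(1−a)) = 0.25144 rad → d = 6371·c ≈ 1601.95 km.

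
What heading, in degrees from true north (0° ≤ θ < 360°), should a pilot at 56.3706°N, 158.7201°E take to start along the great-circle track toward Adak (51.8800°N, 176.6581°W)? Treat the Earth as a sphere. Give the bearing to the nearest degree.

97°

Δλ = -176.6581 − 158.7201 = -335.3782°; wrapped into (−180°, 180°]: 24.6218°.
θ = atan2( sin Δλ · cos φ₂ , cos φ₁ · sin φ₂ − sin φ₁ · cos φ₂ · cos Δλ )
  = atan2(0.25719, -0.03156) = 96.996° → normalised to [0°, 360°): 96.996°.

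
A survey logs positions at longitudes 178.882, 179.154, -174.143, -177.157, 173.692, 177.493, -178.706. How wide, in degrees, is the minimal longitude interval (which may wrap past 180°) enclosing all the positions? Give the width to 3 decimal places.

Sort the longitudes: -178.706°, -177.157°, -174.143°, +173.692°, +177.493°, +178.882°, +179.154°.
Eastward gaps between consecutive values (wrapping around): 1.549°, 3.014°, 347.835°, 3.801°, 1.389°, 0.272°, 2.140°.
Largest gap = 347.835° ⇒ minimal covering band is its complement: 360° − 347.835° = 12.165°.
Band runs from +173.692° eastward to -174.143°, crossing the antimeridian.

12.165°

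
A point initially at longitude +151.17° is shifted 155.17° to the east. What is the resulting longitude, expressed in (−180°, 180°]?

Start at +151.17°; shift +155.17° → +306.34°.
+306.34° lies outside (−180°, 180°]; subtract 360° → -53.66°.

-53.66°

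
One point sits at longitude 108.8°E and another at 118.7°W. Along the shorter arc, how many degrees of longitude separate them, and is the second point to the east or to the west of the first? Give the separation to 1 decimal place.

Raw difference: -118.7 − 108.8 = -227.5°.
Normalise into (−180°, 180°]: -227.5° + 360° = 132.5°.
Positive ⇒ the second point lies to the east; separation 132.5°.

132.5° east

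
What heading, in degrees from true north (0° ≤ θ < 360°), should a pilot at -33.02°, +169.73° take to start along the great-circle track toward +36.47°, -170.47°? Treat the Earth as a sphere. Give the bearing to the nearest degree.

Δλ = -170.47 − 169.73 = -340.20°; wrapped into (−180°, 180°]: 19.80°.
θ = atan2( sin Δλ · cos φ₂ , cos φ₁ · sin φ₂ − sin φ₁ · cos φ₂ · cos Δλ )
  = atan2(0.27240, 0.91070) = 16.653° → normalised to [0°, 360°): 16.653°.

17°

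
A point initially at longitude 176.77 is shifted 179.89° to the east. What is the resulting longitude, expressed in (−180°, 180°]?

-3.34°

Start at +176.77°; shift +179.89° → +356.66°.
+356.66° lies outside (−180°, 180°]; subtract 360° → -3.34°.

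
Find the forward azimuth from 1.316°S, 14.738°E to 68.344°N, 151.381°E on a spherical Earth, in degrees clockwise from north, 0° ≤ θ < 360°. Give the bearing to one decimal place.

15.3°

Δλ = 151.381 − 14.738 = 136.643°.
θ = atan2( sin Δλ · cos φ₂ , cos φ₁ · sin φ₂ − sin φ₁ · cos φ₂ · cos Δλ )
  = atan2(0.25336, 0.92301) = 15.349° → normalised to [0°, 360°): 15.349°.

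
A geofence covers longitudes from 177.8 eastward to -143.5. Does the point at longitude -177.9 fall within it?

Band width going east from +177.8° to -143.5°: ((-143.5 − 177.8) mod 360) = 38.7°.
Offset of -177.9° east of the west edge: ((-177.9 − 177.8) mod 360) = 4.3°.
4.3° ≤ 38.7° ⇒ inside.

Yes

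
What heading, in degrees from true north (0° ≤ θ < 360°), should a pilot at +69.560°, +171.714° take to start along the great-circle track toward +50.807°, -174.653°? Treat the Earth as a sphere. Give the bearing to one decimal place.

Δλ = -174.653 − 171.714 = -346.367°; wrapped into (−180°, 180°]: 13.633°.
θ = atan2( sin Δλ · cos φ₂ , cos φ₁ · sin φ₂ − sin φ₁ · cos φ₂ · cos Δλ )
  = atan2(0.14895, -0.30481) = 153.957° → normalised to [0°, 360°): 153.957°.

154.0°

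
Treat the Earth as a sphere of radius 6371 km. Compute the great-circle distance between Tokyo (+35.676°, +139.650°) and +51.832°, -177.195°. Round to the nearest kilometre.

Δλ = -177.195 − 139.650 = -316.845°; wrapped into (−180°, 180°]: 43.155°.
Δφ = 51.832 − 35.676 = 16.156°.
a = sin²(Δφ/2) + cos φ₁ · cos φ₂ · sin²(Δλ/2) = 0.087639.
c = 2·atan2(√a, √(1−a)) = 0.60109 rad → d = 6371·c ≈ 3829.53 km.

3830 km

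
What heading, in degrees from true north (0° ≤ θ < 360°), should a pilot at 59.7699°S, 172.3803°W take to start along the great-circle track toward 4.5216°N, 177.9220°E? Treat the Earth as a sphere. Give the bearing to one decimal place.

Δλ = 177.9220 − -172.3803 = 350.3023°; wrapped into (−180°, 180°]: -9.6977°.
θ = atan2( sin Δλ · cos φ₂ , cos φ₁ · sin φ₂ − sin φ₁ · cos φ₂ · cos Δλ )
  = atan2(-0.16793, 0.88870) = -10.700° → normalised to [0°, 360°): 349.300°.

349.3°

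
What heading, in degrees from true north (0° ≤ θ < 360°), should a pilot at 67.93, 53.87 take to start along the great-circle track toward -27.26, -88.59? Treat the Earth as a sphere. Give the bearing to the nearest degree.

Δλ = -88.59 − 53.87 = -142.46°.
θ = atan2( sin Δλ · cos φ₂ , cos φ₁ · sin φ₂ − sin φ₁ · cos φ₂ · cos Δλ )
  = atan2(-0.54164, 0.48112) = -48.387° → normalised to [0°, 360°): 311.613°.

312°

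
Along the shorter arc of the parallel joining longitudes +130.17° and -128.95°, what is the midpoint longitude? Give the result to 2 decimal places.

Signed shortest Δλ from +130.17° to -128.95° is +100.88°.
Midpoint longitude = +130.17° + (+100.88°)/2 = +130.17° + 50.44° = +180.61°.
Normalise into (−180°, 180°]: -179.39°.
(The naïve average (+130.17 + -128.95)/2 = 0.61° is on the wrong side of the globe.)

-179.39°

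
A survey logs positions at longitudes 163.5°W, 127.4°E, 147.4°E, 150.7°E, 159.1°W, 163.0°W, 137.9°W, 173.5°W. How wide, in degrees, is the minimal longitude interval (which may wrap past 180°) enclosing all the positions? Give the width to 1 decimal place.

94.7°

Sort the longitudes: -173.5°, -163.5°, -163.0°, -159.1°, -137.9°, +127.4°, +147.4°, +150.7°.
Eastward gaps between consecutive values (wrapping around): 10.0°, 0.5°, 3.9°, 21.2°, 265.3°, 20.0°, 3.3°, 35.8°.
Largest gap = 265.3° ⇒ minimal covering band is its complement: 360° − 265.3° = 94.7°.
Band runs from +127.4° eastward to -137.9°, crossing the antimeridian.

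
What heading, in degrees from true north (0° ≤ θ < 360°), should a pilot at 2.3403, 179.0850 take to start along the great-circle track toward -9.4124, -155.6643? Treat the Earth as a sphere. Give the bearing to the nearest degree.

115°

Δλ = -155.6643 − 179.0850 = -334.7493°; wrapped into (−180°, 180°]: 25.2507°.
θ = atan2( sin Δλ · cos φ₂ , cos φ₁ · sin φ₂ − sin φ₁ · cos φ₂ · cos Δλ )
  = atan2(0.42084, -0.19984) = 115.401° → normalised to [0°, 360°): 115.401°.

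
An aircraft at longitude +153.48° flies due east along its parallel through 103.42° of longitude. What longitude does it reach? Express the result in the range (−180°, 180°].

-103.10°

Start at +153.48°; shift +103.42° → +256.90°.
+256.90° lies outside (−180°, 180°]; subtract 360° → -103.10°.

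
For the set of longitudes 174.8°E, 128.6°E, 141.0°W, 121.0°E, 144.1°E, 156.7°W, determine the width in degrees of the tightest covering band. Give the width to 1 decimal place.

Sort the longitudes: -156.7°, -141.0°, +121.0°, +128.6°, +144.1°, +174.8°.
Eastward gaps between consecutive values (wrapping around): 15.7°, 262.0°, 7.6°, 15.5°, 30.7°, 28.5°.
Largest gap = 262.0° ⇒ minimal covering band is its complement: 360° − 262.0° = 98.0°.
Band runs from +121.0° eastward to -141.0°, crossing the antimeridian.

98.0°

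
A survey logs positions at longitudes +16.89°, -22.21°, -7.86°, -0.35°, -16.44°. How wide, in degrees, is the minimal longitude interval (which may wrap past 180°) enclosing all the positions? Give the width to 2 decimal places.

Sort the longitudes: -22.21°, -16.44°, -7.86°, -0.35°, +16.89°.
Eastward gaps between consecutive values (wrapping around): 5.77°, 8.58°, 7.51°, 17.24°, 320.90°.
Largest gap = 320.90° ⇒ minimal covering band is its complement: 360° − 320.90° = 39.10°.
Band runs from -22.21° eastward to +16.89°.

39.10°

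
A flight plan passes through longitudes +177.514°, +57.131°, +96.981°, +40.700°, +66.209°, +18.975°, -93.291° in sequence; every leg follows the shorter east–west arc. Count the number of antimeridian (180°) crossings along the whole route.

0

Leg 1: +177.514° → +57.131°, shortest Δλ = -120.383° (west) — does not cross 180°.
Leg 2: +57.131° → +96.981°, shortest Δλ = 39.85° (east) — does not cross 180°.
Leg 3: +96.981° → +40.700°, shortest Δλ = -56.281° (west) — does not cross 180°.
Leg 4: +40.700° → +66.209°, shortest Δλ = 25.509° (east) — does not cross 180°.
Leg 5: +66.209° → +18.975°, shortest Δλ = -47.234° (west) — does not cross 180°.
Leg 6: +18.975° → -93.291°, shortest Δλ = -112.266° (west) — does not cross 180°.
Total crossings: 0.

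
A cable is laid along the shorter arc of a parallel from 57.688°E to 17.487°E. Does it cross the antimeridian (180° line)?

Signed shortest Δλ = ((17.487 − 57.688 + 180) mod 360) − 180 = -40.201°.
Going west by 40.201° from +57.688° reaches +17.487° without touching 180°.

No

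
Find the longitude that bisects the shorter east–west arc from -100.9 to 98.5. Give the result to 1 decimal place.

Signed shortest Δλ from -100.9° to +98.5° is -160.6°.
Midpoint longitude = -100.9° + (-160.6°)/2 = -100.9° − 80.3° = -181.2°.
Normalise into (−180°, 180°]: +178.8°.
(The naïve average (-100.9 + +98.5)/2 = -1.2° is on the wrong side of the globe.)

+178.8°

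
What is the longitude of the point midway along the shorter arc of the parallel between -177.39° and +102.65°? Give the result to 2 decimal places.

Signed shortest Δλ from -177.39° to +102.65° is -79.96°.
Midpoint longitude = -177.39° + (-79.96°)/2 = -177.39° − 39.98° = -217.37°.
Normalise into (−180°, 180°]: +142.63°.
(The naïve average (-177.39 + +102.65)/2 = -37.37° is on the wrong side of the globe.)

+142.63°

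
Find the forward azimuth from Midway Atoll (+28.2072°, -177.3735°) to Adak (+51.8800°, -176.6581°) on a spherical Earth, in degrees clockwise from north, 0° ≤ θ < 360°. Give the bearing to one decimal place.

Δλ = -176.6581 − -177.3735 = 0.7154°.
θ = atan2( sin Δλ · cos φ₂ , cos φ₁ · sin φ₂ − sin φ₁ · cos φ₂ · cos Δλ )
  = atan2(0.00771, 0.40154) = 1.100° → normalised to [0°, 360°): 1.100°.

1.1°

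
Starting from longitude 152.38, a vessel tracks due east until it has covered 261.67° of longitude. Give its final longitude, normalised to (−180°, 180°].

Start at +152.38°; shift +261.67° → +414.05°.
+414.05° lies outside (−180°, 180°]; subtract 360° → +54.05°.

+54.05°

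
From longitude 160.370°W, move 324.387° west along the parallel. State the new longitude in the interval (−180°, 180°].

Start at -160.370°; shift −324.387° → -484.757°.
-484.757° lies outside (−180°, 180°]; add 360° → -124.757°.

124.757°W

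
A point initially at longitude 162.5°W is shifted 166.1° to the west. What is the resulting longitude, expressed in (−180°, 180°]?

Start at -162.5°; shift −166.1° → -328.6°.
-328.6° lies outside (−180°, 180°]; add 360° → +31.4°.

31.4°E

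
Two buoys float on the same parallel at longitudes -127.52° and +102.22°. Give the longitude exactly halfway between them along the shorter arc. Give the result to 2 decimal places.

+167.35°

Signed shortest Δλ from -127.52° to +102.22° is -130.26°.
Midpoint longitude = -127.52° + (-130.26°)/2 = -127.52° − 65.13° = -192.65°.
Normalise into (−180°, 180°]: +167.35°.
(The naïve average (-127.52 + +102.22)/2 = -12.65° is on the wrong side of the globe.)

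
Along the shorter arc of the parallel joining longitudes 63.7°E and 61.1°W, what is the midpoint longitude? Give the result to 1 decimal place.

1.3°E

Signed shortest Δλ from +63.7° to -61.1° is -124.8°.
Midpoint longitude = +63.7° + (-124.8°)/2 = +63.7° − 62.4° = +1.3°.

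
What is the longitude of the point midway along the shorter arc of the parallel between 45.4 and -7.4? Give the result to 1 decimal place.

Signed shortest Δλ from +45.4° to -7.4° is -52.8°.
Midpoint longitude = +45.4° + (-52.8°)/2 = +45.4° − 26.4° = +19.0°.

+19.0°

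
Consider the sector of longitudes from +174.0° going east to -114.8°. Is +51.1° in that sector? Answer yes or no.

Band width going east from +174.0° to -114.8°: ((-114.8 − 174.0) mod 360) = 71.2°.
Offset of +51.1° east of the west edge: ((51.1 − 174.0) mod 360) = 237.1°.
237.1° > 71.2° ⇒ outside.

No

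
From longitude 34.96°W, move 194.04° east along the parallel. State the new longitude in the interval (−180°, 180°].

Start at -34.96°; shift +194.04° → +159.08°.
+159.08° already lies in (−180°, 180°].

159.08°E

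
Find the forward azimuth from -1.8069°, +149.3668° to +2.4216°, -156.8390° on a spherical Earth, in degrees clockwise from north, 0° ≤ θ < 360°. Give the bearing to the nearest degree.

Δλ = -156.8390 − 149.3668 = -306.2058°; wrapped into (−180°, 180°]: 53.7942°.
θ = atan2( sin Δλ · cos φ₂ , cos φ₁ · sin φ₂ − sin φ₁ · cos φ₂ · cos Δλ )
  = atan2(0.80618, 0.06084) = 85.684° → normalised to [0°, 360°): 85.684°.

86°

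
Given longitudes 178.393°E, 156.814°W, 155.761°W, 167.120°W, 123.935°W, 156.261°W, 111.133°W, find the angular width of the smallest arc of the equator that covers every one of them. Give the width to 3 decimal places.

70.474°

Sort the longitudes: -167.120°, -156.814°, -156.261°, -155.761°, -123.935°, -111.133°, +178.393°.
Eastward gaps between consecutive values (wrapping around): 10.306°, 0.553°, 0.500°, 31.826°, 12.802°, 289.526°, 14.487°.
Largest gap = 289.526° ⇒ minimal covering band is its complement: 360° − 289.526° = 70.474°.
Band runs from +178.393° eastward to -111.133°, crossing the antimeridian.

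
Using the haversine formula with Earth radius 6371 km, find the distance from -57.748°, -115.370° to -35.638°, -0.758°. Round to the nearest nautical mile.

4312 nmi

Δλ = -0.758 − -115.370 = 114.612°.
Δφ = -35.638 − -57.748 = 22.110°.
a = sin²(Δφ/2) + cos φ₁ · cos φ₂ · sin²(Δλ/2) = 0.343930.
c = 2·atan2(√a, √(1−a)) = 1.25335 rad → d = 6371·c ≈ 7985.11 km ≈ 4311.61 nmi.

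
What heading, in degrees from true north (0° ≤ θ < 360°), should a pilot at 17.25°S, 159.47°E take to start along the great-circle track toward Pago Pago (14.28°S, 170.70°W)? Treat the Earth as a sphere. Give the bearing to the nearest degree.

Δλ = -170.70 − 159.47 = -330.17°; wrapped into (−180°, 180°]: 29.83°.
θ = atan2( sin Δλ · cos φ₂ , cos φ₁ · sin φ₂ − sin φ₁ · cos φ₂ · cos Δλ )
  = atan2(0.48206, 0.01374) = 88.368° → normalised to [0°, 360°): 88.368°.

88°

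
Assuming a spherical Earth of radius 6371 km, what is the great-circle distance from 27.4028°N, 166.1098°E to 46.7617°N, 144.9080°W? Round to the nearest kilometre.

4753 km

Δλ = -144.9080 − 166.1098 = -311.0178°; wrapped into (−180°, 180°]: 48.9822°.
Δφ = 46.7617 − 27.4028 = 19.3589°.
a = sin²(Δφ/2) + cos φ₁ · cos φ₂ · sin²(Δλ/2) = 0.132785.
c = 2·atan2(√a, √(1−a)) = 0.74597 rad → d = 6371·c ≈ 4752.58 km.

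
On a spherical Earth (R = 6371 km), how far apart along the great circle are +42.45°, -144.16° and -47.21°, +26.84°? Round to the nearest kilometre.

19131 km

Δλ = 26.84 − -144.16 = 171.00°.
Δφ = -47.21 − 42.45 = -89.66°.
a = sin²(Δφ/2) + cos φ₁ · cos φ₂ · sin²(Δλ/2) = 0.995190.
c = 2·atan2(√a, √(1−a)) = 3.00277 rad → d = 6371·c ≈ 19130.66 km.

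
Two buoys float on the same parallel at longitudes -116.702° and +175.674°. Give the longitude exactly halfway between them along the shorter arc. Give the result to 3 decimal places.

-150.514°

Signed shortest Δλ from -116.702° to +175.674° is -67.624°.
Midpoint longitude = -116.702° + (-67.624°)/2 = -116.702° − 33.812° = -150.514°.
(The naïve average (-116.702 + +175.674)/2 = 29.486° is on the wrong side of the globe.)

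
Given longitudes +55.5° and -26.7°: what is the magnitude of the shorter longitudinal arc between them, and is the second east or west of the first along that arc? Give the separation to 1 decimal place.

82.2° west

Raw difference: -26.7 − 55.5 = -82.2°.
Normalise into (−180°, 180°]: -82.2° stays -82.2°.
Negative ⇒ the second point lies to the west; separation 82.2°.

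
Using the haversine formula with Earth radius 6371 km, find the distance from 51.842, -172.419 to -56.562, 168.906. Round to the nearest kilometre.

12175 km

Δλ = 168.906 − -172.419 = 341.325°; wrapped into (−180°, 180°]: -18.675°.
Δφ = -56.562 − 51.842 = -108.404°.
a = sin²(Δφ/2) + cos φ₁ · cos φ₂ · sin²(Δλ/2) = 0.666820.
c = 2·atan2(√a, √(1−a)) = 1.91096 rad → d = 6371·c ≈ 12174.72 km.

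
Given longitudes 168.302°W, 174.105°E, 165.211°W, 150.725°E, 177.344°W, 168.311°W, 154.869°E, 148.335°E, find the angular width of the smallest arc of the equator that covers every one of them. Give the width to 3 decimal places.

46.454°

Sort the longitudes: -177.344°, -168.311°, -168.302°, -165.211°, +148.335°, +150.725°, +154.869°, +174.105°.
Eastward gaps between consecutive values (wrapping around): 9.033°, 0.009°, 3.091°, 313.546°, 2.390°, 4.144°, 19.236°, 8.551°.
Largest gap = 313.546° ⇒ minimal covering band is its complement: 360° − 313.546° = 46.454°.
Band runs from +148.335° eastward to -165.211°, crossing the antimeridian.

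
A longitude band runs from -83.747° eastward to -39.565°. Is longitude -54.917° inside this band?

Band width going east from -83.747° to -39.565°: ((-39.565 − -83.747) mod 360) = 44.182°.
Offset of -54.917° east of the west edge: ((-54.917 − -83.747) mod 360) = 28.830°.
28.830° ≤ 44.182° ⇒ inside.

Yes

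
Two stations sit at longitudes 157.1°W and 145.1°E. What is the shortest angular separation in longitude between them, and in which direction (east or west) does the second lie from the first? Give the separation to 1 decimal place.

Raw difference: 145.1 − -157.1 = 302.2°.
Normalise into (−180°, 180°]: 302.2° − 360° = -57.8°.
Negative ⇒ the second point lies to the west; separation 57.8°.

57.8° west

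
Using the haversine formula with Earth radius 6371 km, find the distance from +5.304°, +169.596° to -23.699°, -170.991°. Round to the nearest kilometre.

3852 km

Δλ = -170.991 − 169.596 = -340.587°; wrapped into (−180°, 180°]: 19.413°.
Δφ = -23.699 − 5.304 = -29.003°.
a = sin²(Δφ/2) + cos φ₁ · cos φ₂ · sin²(Δλ/2) = 0.088621.
c = 2·atan2(√a, √(1−a)) = 0.60455 rad → d = 6371·c ≈ 3851.58 km.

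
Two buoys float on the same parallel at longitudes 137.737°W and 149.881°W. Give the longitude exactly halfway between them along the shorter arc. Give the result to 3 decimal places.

Signed shortest Δλ from -137.737° to -149.881° is -12.144°.
Midpoint longitude = -137.737° + (-12.144°)/2 = -137.737° − 6.072° = -143.809°.

143.809°W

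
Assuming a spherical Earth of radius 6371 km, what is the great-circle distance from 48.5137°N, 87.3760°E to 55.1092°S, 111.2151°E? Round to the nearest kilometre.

Δλ = 111.2151 − 87.3760 = 23.8391°.
Δφ = -55.1092 − 48.5137 = -103.6229°.
a = sin²(Δφ/2) + cos φ₁ · cos φ₂ · sin²(Δλ/2) = 0.633929.
c = 2·atan2(√a, √(1−a)) = 1.84197 rad → d = 6371·c ≈ 11735.17 km.

11735 km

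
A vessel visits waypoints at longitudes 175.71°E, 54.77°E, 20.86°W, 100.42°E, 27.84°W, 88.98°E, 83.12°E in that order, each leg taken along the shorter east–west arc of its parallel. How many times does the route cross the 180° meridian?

Leg 1: +175.71° → +54.77°, shortest Δλ = -120.94° (west) — does not cross 180°.
Leg 2: +54.77° → -20.86°, shortest Δλ = -75.63° (west) — does not cross 180°.
Leg 3: -20.86° → +100.42°, shortest Δλ = 121.28° (east) — does not cross 180°.
Leg 4: +100.42° → -27.84°, shortest Δλ = -128.26° (west) — does not cross 180°.
Leg 5: -27.84° → +88.98°, shortest Δλ = 116.82° (east) — does not cross 180°.
Leg 6: +88.98° → +83.12°, shortest Δλ = -5.86° (west) — does not cross 180°.
Total crossings: 0.

0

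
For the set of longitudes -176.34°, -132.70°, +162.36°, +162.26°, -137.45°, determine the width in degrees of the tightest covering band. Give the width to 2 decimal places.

Sort the longitudes: -176.34°, -137.45°, -132.70°, +162.26°, +162.36°.
Eastward gaps between consecutive values (wrapping around): 38.89°, 4.75°, 294.96°, 0.10°, 21.30°.
Largest gap = 294.96° ⇒ minimal covering band is its complement: 360° − 294.96° = 65.04°.
Band runs from +162.26° eastward to -132.70°, crossing the antimeridian.

65.04°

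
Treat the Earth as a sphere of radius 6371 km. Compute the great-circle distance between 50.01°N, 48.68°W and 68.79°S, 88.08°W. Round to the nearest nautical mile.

Δλ = -88.08 − -48.68 = -39.40°.
Δφ = -68.79 − 50.01 = -118.80°.
a = sin²(Δφ/2) + cos φ₁ · cos φ₂ · sin²(Δλ/2) = 0.767297.
c = 2·atan2(√a, √(1−a)) = 2.13482 rad → d = 6371·c ≈ 13600.96 km ≈ 7343.93 nmi.

7344 nmi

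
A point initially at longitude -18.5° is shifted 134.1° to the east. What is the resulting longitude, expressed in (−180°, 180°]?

Start at -18.5°; shift +134.1° → +115.6°.
+115.6° already lies in (−180°, 180°].

+115.6°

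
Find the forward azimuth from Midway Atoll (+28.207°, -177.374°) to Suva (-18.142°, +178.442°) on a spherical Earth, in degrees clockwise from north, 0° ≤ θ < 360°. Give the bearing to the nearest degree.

Δλ = 178.442 − -177.374 = 355.816°; wrapped into (−180°, 180°]: -4.184°.
θ = atan2( sin Δλ · cos φ₂ , cos φ₁ · sin φ₂ − sin φ₁ · cos φ₂ · cos Δλ )
  = atan2(-0.06933, -0.72236) = -174.518° → normalised to [0°, 360°): 185.482°.

185°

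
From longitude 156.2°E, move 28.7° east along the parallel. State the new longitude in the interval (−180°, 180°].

Start at +156.2°; shift +28.7° → +184.9°.
+184.9° lies outside (−180°, 180°]; subtract 360° → -175.1°.

175.1°W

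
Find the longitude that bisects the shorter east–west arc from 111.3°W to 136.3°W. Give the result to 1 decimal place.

Signed shortest Δλ from -111.3° to -136.3° is -25.0°.
Midpoint longitude = -111.3° + (-25.0°)/2 = -111.3° − 12.5° = -123.8°.

123.8°W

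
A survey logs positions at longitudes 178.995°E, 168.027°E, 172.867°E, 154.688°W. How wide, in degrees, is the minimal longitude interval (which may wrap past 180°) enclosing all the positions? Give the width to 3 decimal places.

Sort the longitudes: -154.688°, +168.027°, +172.867°, +178.995°.
Eastward gaps between consecutive values (wrapping around): 322.715°, 4.840°, 6.128°, 26.317°.
Largest gap = 322.715° ⇒ minimal covering band is its complement: 360° − 322.715° = 37.285°.
Band runs from +168.027° eastward to -154.688°, crossing the antimeridian.

37.285°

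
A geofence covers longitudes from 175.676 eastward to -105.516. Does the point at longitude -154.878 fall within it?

Yes

Band width going east from +175.676° to -105.516°: ((-105.516 − 175.676) mod 360) = 78.808°.
Offset of -154.878° east of the west edge: ((-154.878 − 175.676) mod 360) = 29.446°.
29.446° ≤ 78.808° ⇒ inside.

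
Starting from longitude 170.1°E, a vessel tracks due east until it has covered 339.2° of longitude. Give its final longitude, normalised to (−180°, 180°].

149.3°E

Start at +170.1°; shift +339.2° → +509.3°.
+509.3° lies outside (−180°, 180°]; subtract 360° → +149.3°.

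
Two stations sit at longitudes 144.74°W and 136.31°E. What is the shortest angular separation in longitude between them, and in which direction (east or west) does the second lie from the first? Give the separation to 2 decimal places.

78.95° west

Raw difference: 136.31 − -144.74 = 281.05°.
Normalise into (−180°, 180°]: 281.05° − 360° = -78.95°.
Negative ⇒ the second point lies to the west; separation 78.95°.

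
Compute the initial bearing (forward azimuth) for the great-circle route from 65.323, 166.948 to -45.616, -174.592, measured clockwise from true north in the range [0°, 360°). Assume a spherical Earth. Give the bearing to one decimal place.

166.2°

Δλ = -174.592 − 166.948 = -341.540°; wrapped into (−180°, 180°]: 18.460°.
θ = atan2( sin Δλ · cos φ₂ , cos φ₁ · sin φ₂ − sin φ₁ · cos φ₂ · cos Δλ )
  = atan2(0.22148, -0.90126) = 166.193° → normalised to [0°, 360°): 166.193°.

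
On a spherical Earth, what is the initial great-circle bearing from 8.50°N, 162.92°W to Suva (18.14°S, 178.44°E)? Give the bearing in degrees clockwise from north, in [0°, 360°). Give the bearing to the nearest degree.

215°

Δλ = 178.44 − -162.92 = 341.36°; wrapped into (−180°, 180°]: -18.64°.
θ = atan2( sin Δλ · cos φ₂ , cos φ₁ · sin φ₂ − sin φ₁ · cos φ₂ · cos Δλ )
  = atan2(-0.30374, -0.44102) = -145.444° → normalised to [0°, 360°): 214.556°.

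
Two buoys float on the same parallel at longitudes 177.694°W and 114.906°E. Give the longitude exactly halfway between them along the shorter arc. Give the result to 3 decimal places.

Signed shortest Δλ from -177.694° to +114.906° is -67.400°.
Midpoint longitude = -177.694° + (-67.400°)/2 = -177.694° − 33.700° = -211.394°.
Normalise into (−180°, 180°]: +148.606°.
(The naïve average (-177.694 + +114.906)/2 = -31.394° is on the wrong side of the globe.)

148.606°E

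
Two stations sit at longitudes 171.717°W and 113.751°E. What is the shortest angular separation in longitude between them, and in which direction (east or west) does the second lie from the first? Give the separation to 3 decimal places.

74.532° west

Raw difference: 113.751 − -171.717 = 285.468°.
Normalise into (−180°, 180°]: 285.468° − 360° = -74.532°.
Negative ⇒ the second point lies to the west; separation 74.532°.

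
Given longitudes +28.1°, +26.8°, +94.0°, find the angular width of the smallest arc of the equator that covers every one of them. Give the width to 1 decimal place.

Sort the longitudes: +26.8°, +28.1°, +94.0°.
Eastward gaps between consecutive values (wrapping around): 1.3°, 65.9°, 292.8°.
Largest gap = 292.8° ⇒ minimal covering band is its complement: 360° − 292.8° = 67.2°.
Band runs from +26.8° eastward to +94.0°.

67.2°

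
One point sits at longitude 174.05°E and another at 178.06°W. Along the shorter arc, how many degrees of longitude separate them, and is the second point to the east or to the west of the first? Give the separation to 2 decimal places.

Raw difference: -178.06 − 174.05 = -352.11°.
Normalise into (−180°, 180°]: -352.11° + 360° = 7.89°.
Positive ⇒ the second point lies to the east; separation 7.89°.

7.89° east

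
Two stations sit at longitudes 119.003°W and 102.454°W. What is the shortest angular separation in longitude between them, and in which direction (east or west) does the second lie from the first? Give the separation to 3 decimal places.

Raw difference: -102.454 − -119.003 = 16.549°.
Normalise into (−180°, 180°]: 16.549° stays 16.549°.
Positive ⇒ the second point lies to the east; separation 16.549°.

16.549° east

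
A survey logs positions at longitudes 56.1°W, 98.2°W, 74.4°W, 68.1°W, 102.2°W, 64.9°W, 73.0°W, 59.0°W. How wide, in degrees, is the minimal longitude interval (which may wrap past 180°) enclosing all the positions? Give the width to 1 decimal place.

46.1°

Sort the longitudes: -102.2°, -98.2°, -74.4°, -73.0°, -68.1°, -64.9°, -59.0°, -56.1°.
Eastward gaps between consecutive values (wrapping around): 4.0°, 23.8°, 1.4°, 4.9°, 3.2°, 5.9°, 2.9°, 313.9°.
Largest gap = 313.9° ⇒ minimal covering band is its complement: 360° − 313.9° = 46.1°.
Band runs from -102.2° eastward to -56.1°.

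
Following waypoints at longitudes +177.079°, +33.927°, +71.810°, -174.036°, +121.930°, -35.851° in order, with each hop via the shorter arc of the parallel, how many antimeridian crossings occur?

Leg 1: +177.079° → +33.927°, shortest Δλ = -143.152° (west) — does not cross 180°.
Leg 2: +33.927° → +71.810°, shortest Δλ = 37.883° (east) — does not cross 180°.
Leg 3: +71.810° → -174.036°, shortest Δλ = 114.154° (east) — crosses 180°.
Leg 4: -174.036° → +121.930°, shortest Δλ = -64.034° (west) — crosses 180°.
Leg 5: +121.930° → -35.851°, shortest Δλ = -157.781° (west) — does not cross 180°.
Total crossings: 2.

2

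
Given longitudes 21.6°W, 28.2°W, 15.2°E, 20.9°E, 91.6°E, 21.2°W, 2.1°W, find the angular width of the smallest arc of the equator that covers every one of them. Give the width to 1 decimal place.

Sort the longitudes: -28.2°, -21.6°, -21.2°, -2.1°, +15.2°, +20.9°, +91.6°.
Eastward gaps between consecutive values (wrapping around): 6.6°, 0.4°, 19.1°, 17.3°, 5.7°, 70.7°, 240.2°.
Largest gap = 240.2° ⇒ minimal covering band is its complement: 360° − 240.2° = 119.8°.
Band runs from -28.2° eastward to +91.6°.

119.8°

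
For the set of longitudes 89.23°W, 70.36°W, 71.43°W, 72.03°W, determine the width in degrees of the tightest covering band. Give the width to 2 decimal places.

Sort the longitudes: -89.23°, -72.03°, -71.43°, -70.36°.
Eastward gaps between consecutive values (wrapping around): 17.20°, 0.60°, 1.07°, 341.13°.
Largest gap = 341.13° ⇒ minimal covering band is its complement: 360° − 341.13° = 18.87°.
Band runs from -89.23° eastward to -70.36°.

18.87°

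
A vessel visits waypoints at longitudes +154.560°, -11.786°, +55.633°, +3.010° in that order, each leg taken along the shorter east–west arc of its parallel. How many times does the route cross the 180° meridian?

Leg 1: +154.560° → -11.786°, shortest Δλ = -166.346° (west) — does not cross 180°.
Leg 2: -11.786° → +55.633°, shortest Δλ = 67.419° (east) — does not cross 180°.
Leg 3: +55.633° → +3.010°, shortest Δλ = -52.623° (west) — does not cross 180°.
Total crossings: 0.

0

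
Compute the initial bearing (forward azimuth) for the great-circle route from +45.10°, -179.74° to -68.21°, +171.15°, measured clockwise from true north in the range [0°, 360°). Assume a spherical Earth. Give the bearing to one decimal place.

Δλ = 171.15 − -179.74 = 350.89°; wrapped into (−180°, 180°]: -9.11°.
θ = atan2( sin Δλ · cos φ₂ , cos φ₁ · sin φ₂ − sin φ₁ · cos φ₂ · cos Δλ )
  = atan2(-0.05877, -0.91506) = -176.325° → normalised to [0°, 360°): 183.675°.

183.7°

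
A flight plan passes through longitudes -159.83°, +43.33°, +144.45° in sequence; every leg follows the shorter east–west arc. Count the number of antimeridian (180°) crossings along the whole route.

1

Leg 1: -159.83° → +43.33°, shortest Δλ = -156.84° (west) — crosses 180°.
Leg 2: +43.33° → +144.45°, shortest Δλ = 101.12° (east) — does not cross 180°.
Total crossings: 1.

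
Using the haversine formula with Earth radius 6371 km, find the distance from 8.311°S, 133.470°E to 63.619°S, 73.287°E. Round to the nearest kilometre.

Δλ = 73.287 − 133.470 = -60.183°.
Δφ = -63.619 − -8.311 = -55.308°.
a = sin²(Δφ/2) + cos φ₁ · cos φ₂ · sin²(Δλ/2) = 0.325944.
c = 2·atan2(√a, √(1−a)) = 1.21524 rad → d = 6371·c ≈ 7742.30 km.

7742 km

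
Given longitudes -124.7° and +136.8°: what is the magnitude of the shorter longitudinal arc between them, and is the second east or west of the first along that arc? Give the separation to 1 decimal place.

98.5° west

Raw difference: 136.8 − -124.7 = 261.5°.
Normalise into (−180°, 180°]: 261.5° − 360° = -98.5°.
Negative ⇒ the second point lies to the west; separation 98.5°.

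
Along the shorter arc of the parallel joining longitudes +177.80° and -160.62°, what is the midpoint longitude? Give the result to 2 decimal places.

-171.41°

Signed shortest Δλ from +177.80° to -160.62° is +21.58°.
Midpoint longitude = +177.80° + (+21.58°)/2 = +177.80° + 10.79° = +188.59°.
Normalise into (−180°, 180°]: -171.41°.
(The naïve average (+177.80 + -160.62)/2 = 8.59° is on the wrong side of the globe.)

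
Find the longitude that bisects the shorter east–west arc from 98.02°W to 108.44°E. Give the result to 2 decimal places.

174.79°W

Signed shortest Δλ from -98.02° to +108.44° is -153.54°.
Midpoint longitude = -98.02° + (-153.54°)/2 = -98.02° − 76.77° = -174.79°.
(The naïve average (-98.02 + +108.44)/2 = 5.21° is on the wrong side of the globe.)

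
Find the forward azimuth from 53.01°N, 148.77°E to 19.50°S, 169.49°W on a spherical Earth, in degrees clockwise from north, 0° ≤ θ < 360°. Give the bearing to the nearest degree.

Δλ = -169.49 − 148.77 = -318.26°; wrapped into (−180°, 180°]: 41.74°.
θ = atan2( sin Δλ · cos φ₂ , cos φ₁ · sin φ₂ − sin φ₁ · cos φ₂ · cos Δλ )
  = atan2(0.62756, -0.76266) = 140.550° → normalised to [0°, 360°): 140.550°.

141°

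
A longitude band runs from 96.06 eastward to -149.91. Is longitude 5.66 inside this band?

No

Band width going east from +96.06° to -149.91°: ((-149.91 − 96.06) mod 360) = 114.03°.
Offset of +5.66° east of the west edge: ((5.66 − 96.06) mod 360) = 269.60°.
269.60° > 114.03° ⇒ outside.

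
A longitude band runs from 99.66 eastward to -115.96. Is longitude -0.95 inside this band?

No

Band width going east from +99.66° to -115.96°: ((-115.96 − 99.66) mod 360) = 144.38°.
Offset of -0.95° east of the west edge: ((-0.95 − 99.66) mod 360) = 259.39°.
259.39° > 144.38° ⇒ outside.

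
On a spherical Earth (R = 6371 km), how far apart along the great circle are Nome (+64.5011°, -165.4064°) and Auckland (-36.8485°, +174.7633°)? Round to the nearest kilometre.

11403 km

Δλ = 174.7633 − -165.4064 = 340.1697°; wrapped into (−180°, 180°]: -19.8303°.
Δφ = -36.8485 − 64.5011 = -101.3496°.
a = sin²(Δφ/2) + cos φ₁ · cos φ₂ · sin²(Δλ/2) = 0.608611.
c = 2·atan2(√a, √(1−a)) = 1.78976 rad → d = 6371·c ≈ 11402.59 km.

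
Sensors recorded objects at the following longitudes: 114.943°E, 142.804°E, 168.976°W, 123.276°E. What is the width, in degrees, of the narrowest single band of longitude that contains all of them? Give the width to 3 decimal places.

76.081°

Sort the longitudes: -168.976°, +114.943°, +123.276°, +142.804°.
Eastward gaps between consecutive values (wrapping around): 283.919°, 8.333°, 19.528°, 48.220°.
Largest gap = 283.919° ⇒ minimal covering band is its complement: 360° − 283.919° = 76.081°.
Band runs from +114.943° eastward to -168.976°, crossing the antimeridian.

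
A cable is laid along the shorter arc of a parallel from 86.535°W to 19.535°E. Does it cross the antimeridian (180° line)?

Signed shortest Δλ = ((19.535 − -86.535 + 180) mod 360) − 180 = 106.07°.
Going east by 106.07° from -86.535° reaches +19.535° without touching 180°.

No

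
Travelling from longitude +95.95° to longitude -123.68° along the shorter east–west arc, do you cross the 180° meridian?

Yes

Naïve |-123.68 − 95.95| = 219.63° > 180°, so the shorter arc goes the other way round — across 180°.
Signed shortest Δλ = ((-123.68 − 95.95 + 180) mod 360) − 180 = 140.37°.
Going east by 140.37° from +95.95° passes through 180° before reaching -123.68°.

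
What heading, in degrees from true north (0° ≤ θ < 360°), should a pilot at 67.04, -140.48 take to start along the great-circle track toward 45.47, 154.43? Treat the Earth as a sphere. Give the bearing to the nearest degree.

271°

Δλ = 154.43 − -140.48 = 294.91°; wrapped into (−180°, 180°]: -65.09°.
θ = atan2( sin Δλ · cos φ₂ , cos φ₁ · sin φ₂ − sin φ₁ · cos φ₂ · cos Δλ )
  = atan2(-0.63604, 0.00611) = -89.449° → normalised to [0°, 360°): 270.551°.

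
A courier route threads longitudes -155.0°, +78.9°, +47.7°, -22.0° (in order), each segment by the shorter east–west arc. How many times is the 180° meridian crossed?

Leg 1: -155.0° → +78.9°, shortest Δλ = -126.1° (west) — crosses 180°.
Leg 2: +78.9° → +47.7°, shortest Δλ = -31.2° (west) — does not cross 180°.
Leg 3: +47.7° → -22.0°, shortest Δλ = -69.7° (west) — does not cross 180°.
Total crossings: 1.

1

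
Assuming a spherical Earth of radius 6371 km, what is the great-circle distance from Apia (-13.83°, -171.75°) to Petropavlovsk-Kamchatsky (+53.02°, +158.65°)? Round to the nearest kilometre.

Δλ = 158.65 − -171.75 = 330.40°; wrapped into (−180°, 180°]: -29.60°.
Δφ = 53.02 − -13.83 = 66.85°.
a = sin²(Δφ/2) + cos φ₁ · cos φ₂ · sin²(Δλ/2) = 0.341544.
c = 2·atan2(√a, √(1−a)) = 1.24832 rad → d = 6371·c ≈ 7953.07 km.

7953 km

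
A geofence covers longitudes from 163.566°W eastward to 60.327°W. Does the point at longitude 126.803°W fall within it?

Band width going east from -163.566° to -60.327°: ((-60.327 − -163.566) mod 360) = 103.239°.
Offset of -126.803° east of the west edge: ((-126.803 − -163.566) mod 360) = 36.763°.
36.763° ≤ 103.239° ⇒ inside.

Yes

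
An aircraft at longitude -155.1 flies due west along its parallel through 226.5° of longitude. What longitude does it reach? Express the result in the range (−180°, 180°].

Start at -155.1°; shift −226.5° → -381.6°.
-381.6° lies outside (−180°, 180°]; add 360° → -21.6°.

-21.6°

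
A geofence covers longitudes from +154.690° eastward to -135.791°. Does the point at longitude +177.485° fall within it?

Yes

Band width going east from +154.690° to -135.791°: ((-135.791 − 154.690) mod 360) = 69.519°.
Offset of +177.485° east of the west edge: ((177.485 − 154.690) mod 360) = 22.795°.
22.795° ≤ 69.519° ⇒ inside.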